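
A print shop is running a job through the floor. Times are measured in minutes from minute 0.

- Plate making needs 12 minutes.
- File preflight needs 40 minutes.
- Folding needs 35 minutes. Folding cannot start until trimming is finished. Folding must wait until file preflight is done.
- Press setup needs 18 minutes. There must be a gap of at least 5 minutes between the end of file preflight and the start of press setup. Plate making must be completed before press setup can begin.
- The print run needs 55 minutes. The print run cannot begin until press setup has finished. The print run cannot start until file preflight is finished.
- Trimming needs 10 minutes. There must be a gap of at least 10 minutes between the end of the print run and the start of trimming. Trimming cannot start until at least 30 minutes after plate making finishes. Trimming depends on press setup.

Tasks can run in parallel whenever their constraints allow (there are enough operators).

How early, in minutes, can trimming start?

128

Nothing blocks plate making, so it runs from minute 0 to minute 12.
File preflight has no prerequisites, so it starts at minute 0 and finishes at minute 40.
Press setup needs all of file preflight (finishes minute 40, plus 5-minute gap → minute 45); plate making (finishes minute 12). That puts its earliest start at minute 45; it finishes at 45 + 18 = minute 63.
For the print run: press setup (finishes minute 63); file preflight (finishes minute 40). Taking the maximum gives a start of minute 63, and it finishes at 63 + 55 = minute 118.
Trimming waits on the print run (finishes minute 118, plus 10-minute gap → minute 128); plate making (finishes minute 12, plus 30-minute gap → minute 42); press setup (finishes minute 63). The latest of these is minute 128, which is the earliest trimming can start.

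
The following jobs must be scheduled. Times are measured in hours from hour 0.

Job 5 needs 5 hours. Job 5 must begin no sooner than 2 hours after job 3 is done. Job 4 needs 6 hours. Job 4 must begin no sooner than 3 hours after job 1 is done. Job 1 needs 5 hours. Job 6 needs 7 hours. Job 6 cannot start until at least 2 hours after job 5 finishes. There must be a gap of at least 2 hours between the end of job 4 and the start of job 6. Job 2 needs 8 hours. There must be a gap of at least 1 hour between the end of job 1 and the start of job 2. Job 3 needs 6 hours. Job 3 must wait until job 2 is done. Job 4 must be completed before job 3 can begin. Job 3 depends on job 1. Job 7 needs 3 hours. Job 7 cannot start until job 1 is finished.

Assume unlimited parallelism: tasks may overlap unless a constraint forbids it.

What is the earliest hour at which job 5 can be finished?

27

Job 1 has no prerequisites, so it starts at hour 0 and finishes at hour 5.
Job 4 cannot begin until job 1 (finishes hour 5, plus 3-hour gap → hour 8). It runs from hour 8 to 8 + 6 = hour 14.
Job 2 cannot begin until job 1 (finishes hour 5, plus 1-hour gap → hour 6). It runs from hour 6 to 6 + 8 = hour 14.
For job 3: job 2 (finishes hour 14); job 4 (finishes hour 14); job 1 (finishes hour 5). Taking the maximum gives a start of hour 14, and it finishes at 14 + 6 = hour 20.
Job 5 cannot begin until job 3 (finishes hour 20, plus 2-hour gap → hour 22). It runs from hour 22 to 22 + 5 = hour 27.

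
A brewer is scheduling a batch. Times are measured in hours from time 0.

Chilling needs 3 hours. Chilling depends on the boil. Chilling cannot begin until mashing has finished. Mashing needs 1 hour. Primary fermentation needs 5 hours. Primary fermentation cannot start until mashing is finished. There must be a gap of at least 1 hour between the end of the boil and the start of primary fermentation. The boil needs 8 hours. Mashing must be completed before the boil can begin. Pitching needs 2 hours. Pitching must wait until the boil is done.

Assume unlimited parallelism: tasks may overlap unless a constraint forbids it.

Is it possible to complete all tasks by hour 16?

Yes

Mashing can start immediately at hour 0; it finishes at hour 1.
The boil waits on mashing (finishes hour 1), so it starts at hour 1 and finishes at 1 + 8 = hour 9.
Primary fermentation has to wait for mashing (finishes hour 1); the boil (finishes hour 9, plus 1-hour gap → hour 10). The latest of these is hour 10, so primary fermentation runs hour 10 to 10 + 5 = hour 15.
After the boil (finishes hour 9), pitching can start at hour 9 and finishes at hour 11.
Chilling has to wait for the boil (finishes hour 9); mashing (finishes hour 1). The latest of these is hour 9, so chilling runs hour 9 to 9 + 3 = hour 12.
Every task is finished by hour 15, which is no later than the deadline of 16, so the schedule is feasible.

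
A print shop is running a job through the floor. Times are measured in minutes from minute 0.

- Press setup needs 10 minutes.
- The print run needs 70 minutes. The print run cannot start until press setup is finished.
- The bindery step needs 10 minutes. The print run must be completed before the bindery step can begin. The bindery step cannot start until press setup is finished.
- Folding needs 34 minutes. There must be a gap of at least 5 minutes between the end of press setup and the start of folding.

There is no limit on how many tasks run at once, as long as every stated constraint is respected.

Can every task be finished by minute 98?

Press setup has no prerequisites, so it starts at minute 0 and finishes at minute 10.
Folding cannot begin until press setup (finishes minute 10, plus 5-minute gap → minute 15). It runs from minute 15 to 15 + 34 = minute 49.
After press setup (finishes minute 10), the print run can start at minute 10 and finishes at minute 80.
The bindery step needs all of the print run (finishes minute 80); press setup (finishes minute 10). That puts its earliest start at minute 80; it finishes at 80 + 10 = minute 90.
Every task is finished by minute 90, which is no later than the deadline of 98, so the schedule is feasible.

Yes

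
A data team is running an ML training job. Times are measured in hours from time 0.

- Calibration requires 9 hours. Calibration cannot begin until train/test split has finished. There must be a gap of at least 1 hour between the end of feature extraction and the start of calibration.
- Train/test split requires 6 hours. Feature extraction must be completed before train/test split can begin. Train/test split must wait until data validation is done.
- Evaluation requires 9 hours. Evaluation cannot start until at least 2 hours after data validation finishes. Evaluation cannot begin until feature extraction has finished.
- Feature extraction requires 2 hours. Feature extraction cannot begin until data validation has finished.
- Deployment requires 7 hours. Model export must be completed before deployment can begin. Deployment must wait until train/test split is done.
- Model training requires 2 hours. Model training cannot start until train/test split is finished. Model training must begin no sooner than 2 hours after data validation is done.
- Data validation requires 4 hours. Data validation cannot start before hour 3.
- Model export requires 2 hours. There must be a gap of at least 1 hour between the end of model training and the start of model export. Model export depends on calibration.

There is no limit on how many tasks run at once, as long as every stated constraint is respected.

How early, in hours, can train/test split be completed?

After its own release at hour 3, data validation can start at hour 3 and finishes at hour 7.
After data validation (finishes hour 7), feature extraction can start at hour 7 and finishes at hour 9.
Train/test split needs all of feature extraction (finishes hour 9); data validation (finishes hour 7). That puts its earliest start at hour 9; it finishes at 9 + 6 = hour 15.

15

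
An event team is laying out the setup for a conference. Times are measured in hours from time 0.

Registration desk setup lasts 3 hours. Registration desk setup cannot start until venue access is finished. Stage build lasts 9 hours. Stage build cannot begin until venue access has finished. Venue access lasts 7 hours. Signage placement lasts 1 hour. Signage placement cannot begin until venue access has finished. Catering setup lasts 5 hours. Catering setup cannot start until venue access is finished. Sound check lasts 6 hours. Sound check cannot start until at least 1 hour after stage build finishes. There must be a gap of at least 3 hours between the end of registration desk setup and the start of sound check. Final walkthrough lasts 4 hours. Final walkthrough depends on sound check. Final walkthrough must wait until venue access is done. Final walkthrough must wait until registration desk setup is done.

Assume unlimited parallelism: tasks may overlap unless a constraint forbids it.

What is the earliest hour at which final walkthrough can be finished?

27

Venue access has no prerequisites, so it starts at hour 0 and finishes at hour 7.
After venue access (finishes hour 7), registration desk setup can start at hour 7 and finishes at hour 10.
Stage build cannot begin until venue access (finishes hour 7). It runs from hour 7 to 7 + 9 = hour 16.
Sound check needs all of stage build (finishes hour 16, plus 1-hour gap → hour 17); registration desk setup (finishes hour 10, plus 3-hour gap → hour 13). That puts its earliest start at hour 17; it finishes at 17 + 6 = hour 23.
Final walkthrough has to wait for sound check (finishes hour 23); venue access (finishes hour 7); registration desk setup (finishes hour 10). The latest of these is hour 23, so final walkthrough runs hour 23 to 23 + 4 = hour 27.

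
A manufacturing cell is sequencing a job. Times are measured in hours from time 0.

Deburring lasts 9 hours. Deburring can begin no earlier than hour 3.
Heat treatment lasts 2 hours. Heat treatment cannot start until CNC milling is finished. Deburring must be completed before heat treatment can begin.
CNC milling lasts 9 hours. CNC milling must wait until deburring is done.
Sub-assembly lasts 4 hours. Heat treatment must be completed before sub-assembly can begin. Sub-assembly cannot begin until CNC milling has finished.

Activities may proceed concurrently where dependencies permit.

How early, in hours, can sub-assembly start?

Deburring cannot begin until its own release at hour 3. It runs from hour 3 to 3 + 9 = hour 12.
After deburring (finishes hour 12), CNC milling can start at hour 12 and finishes at hour 21.
For heat treatment: CNC milling (finishes hour 21); deburring (finishes hour 12). Taking the maximum gives a start of hour 21, and it finishes at 21 + 2 = hour 23.
Sub-assembly waits on heat treatment (finishes hour 23); CNC milling (finishes hour 21). The latest of these is hour 23, which is the earliest sub-assembly can start.

23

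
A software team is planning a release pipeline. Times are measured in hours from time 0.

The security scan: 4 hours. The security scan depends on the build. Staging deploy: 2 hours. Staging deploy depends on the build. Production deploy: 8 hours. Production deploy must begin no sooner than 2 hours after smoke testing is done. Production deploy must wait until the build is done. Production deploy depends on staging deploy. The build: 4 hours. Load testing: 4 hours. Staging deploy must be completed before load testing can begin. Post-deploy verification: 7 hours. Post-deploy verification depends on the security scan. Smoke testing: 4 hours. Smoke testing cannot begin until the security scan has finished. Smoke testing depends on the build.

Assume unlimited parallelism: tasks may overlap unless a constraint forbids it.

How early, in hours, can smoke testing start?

The build has no prerequisites, so it starts at hour 0 and finishes at hour 4.
After the build (finishes hour 4), the security scan can start at hour 4 and finishes at hour 8.
Smoke testing waits on the security scan (finishes hour 8); the build (finishes hour 4). The latest of these is hour 8, which is the earliest smoke testing can start.

8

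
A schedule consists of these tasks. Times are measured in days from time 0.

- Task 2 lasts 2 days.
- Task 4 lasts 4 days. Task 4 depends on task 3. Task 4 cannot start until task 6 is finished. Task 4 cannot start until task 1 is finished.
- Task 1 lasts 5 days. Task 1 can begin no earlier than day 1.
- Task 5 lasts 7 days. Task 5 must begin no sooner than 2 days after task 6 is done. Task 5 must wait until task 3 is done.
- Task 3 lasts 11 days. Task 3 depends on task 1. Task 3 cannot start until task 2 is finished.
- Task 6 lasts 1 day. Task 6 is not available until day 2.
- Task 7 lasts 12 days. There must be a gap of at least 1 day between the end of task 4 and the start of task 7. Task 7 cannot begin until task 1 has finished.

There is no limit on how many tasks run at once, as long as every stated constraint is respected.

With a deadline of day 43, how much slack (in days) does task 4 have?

Task 6 waits on its own release at day 2, so it starts at day 2 and finishes at 2 + 1 = day 3.
Nothing blocks task 2, so it runs from day 0 to day 2.
After its own release at day 1, task 1 can start at day 1 and finishes at day 6.
Task 3 cannot start until task 1 (finishes day 6); task 2 (finishes day 2). The controlling bound is day 6, so task 3 finishes at 6 + 11 = day 17.
For task 4: task 3 (finishes day 17); task 6 (finishes day 3); task 1 (finishes day 6). Taking the maximum gives a start of day 17, and it finishes at 17 + 4 = day 21.

Working backward from the deadline:
Task 7 must finish by day 43; it takes 12 days, so it must start by 43 − 12 = day 31.
Since task 7 (must start by day 31, minus 1-day gap → day 30) depends on it, task 4 must finish by day 30. Backing off its 4-day duration gives a latest start of day 26.
So task 4 can start as early as day 17 and as late as day 26, giving 26 − 17 = 9 days of slack.

9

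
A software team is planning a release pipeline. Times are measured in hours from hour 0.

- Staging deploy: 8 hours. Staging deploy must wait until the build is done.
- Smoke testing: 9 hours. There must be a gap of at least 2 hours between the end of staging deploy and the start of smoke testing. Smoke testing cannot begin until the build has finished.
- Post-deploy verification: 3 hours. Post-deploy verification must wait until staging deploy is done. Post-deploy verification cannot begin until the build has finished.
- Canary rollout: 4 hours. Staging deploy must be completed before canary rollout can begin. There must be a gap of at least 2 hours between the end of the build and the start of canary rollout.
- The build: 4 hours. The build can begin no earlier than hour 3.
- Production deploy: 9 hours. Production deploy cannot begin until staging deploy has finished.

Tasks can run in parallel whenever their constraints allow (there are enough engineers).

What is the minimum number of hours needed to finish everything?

26

After its own release at hour 3, the build can start at hour 3 and finishes at hour 7.
Staging deploy cannot begin until the build (finishes hour 7). It runs from hour 7 to 7 + 8 = hour 15.
Post-deploy verification cannot start until staging deploy (finishes hour 15); the build (finishes hour 7). The controlling bound is hour 15, so post-deploy verification finishes at 15 + 3 = hour 18.
After staging deploy (finishes hour 15), production deploy can start at hour 15 and finishes at hour 24.
Canary rollout has to wait for staging deploy (finishes hour 15); the build (finishes hour 7, plus 2-hour gap → hour 9). The latest of these is hour 15, so canary rollout runs hour 15 to 15 + 4 = hour 19.
Smoke testing cannot start until staging deploy (finishes hour 15, plus 2-hour gap → hour 17); the build (finishes hour 7). The controlling bound is hour 17, so smoke testing finishes at 17 + 9 = hour 26.
All tasks are finished once the last one completes. Finish times: The build at 7, Staging deploy at 15, Smoke testing at 26, Canary rollout at 19, Production deploy at 24, Post-deploy verification at 18. The latest is hour 26.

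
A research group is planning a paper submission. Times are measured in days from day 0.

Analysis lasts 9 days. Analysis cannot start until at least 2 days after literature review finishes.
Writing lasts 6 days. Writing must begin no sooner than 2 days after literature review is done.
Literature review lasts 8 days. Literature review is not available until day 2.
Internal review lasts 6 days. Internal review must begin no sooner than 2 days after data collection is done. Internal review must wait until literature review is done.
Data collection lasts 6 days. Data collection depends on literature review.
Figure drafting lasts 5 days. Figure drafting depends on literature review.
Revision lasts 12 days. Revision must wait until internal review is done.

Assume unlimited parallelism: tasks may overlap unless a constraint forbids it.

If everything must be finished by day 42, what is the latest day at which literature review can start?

8

Revision must finish by day 42; it takes 12 days, so it must start by 42 − 12 = day 30.
Since revision (must start by day 30) depends on it, internal review must finish by day 30. Backing off its 6-day duration gives a latest start of day 24.
Data collection feeds into internal review (must start by day 24, minus 2-day gap → day 22); so data collection must finish by day 22 and therefore start by day 16.
Analysis has no dependents, so it just needs to finish by day 42. Starting by 42 − 9 = day 33 achieves that.
Figure drafting must finish by day 42; it takes 5 days, so it must start by 42 − 5 = day 37.
Writing has no dependents, so it just needs to finish by day 42. Starting by 42 − 6 = day 36 achieves that.
Literature review has several dependents: data collection (must start by day 16); analysis (must start by day 33, minus 2-day gap → day 31); figure drafting (must start by day 37); writing (must start by day 36, minus 2-day gap → day 34); internal review (must start by day 24). The earliest of those limits is day 16, so literature review must start by 16 − 8 = day 8.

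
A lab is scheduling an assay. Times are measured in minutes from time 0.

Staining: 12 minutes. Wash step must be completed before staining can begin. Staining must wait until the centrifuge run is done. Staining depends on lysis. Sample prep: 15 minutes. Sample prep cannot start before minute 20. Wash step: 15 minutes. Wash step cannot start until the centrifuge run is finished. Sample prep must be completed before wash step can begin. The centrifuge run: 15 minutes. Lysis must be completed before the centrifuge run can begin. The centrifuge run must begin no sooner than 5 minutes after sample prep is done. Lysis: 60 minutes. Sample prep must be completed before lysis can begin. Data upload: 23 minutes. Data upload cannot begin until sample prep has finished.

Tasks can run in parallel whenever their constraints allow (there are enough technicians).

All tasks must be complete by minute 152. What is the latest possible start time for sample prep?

35

Staining has no dependents, so it just needs to finish by minute 152. Starting by 152 − 12 = minute 140 achieves that.
Wash step must finish before staining (must start by minute 140). With a 15-minute duration, wash step must start by 140 − 15 = minute 125.
The centrifuge run must finish in time for wash step (must start by minute 125); staining (must start by minute 140). The tightest is minute 125, so the centrifuge run must start by 125 − 15 = minute 110.
Lysis has several dependents: the centrifuge run (must start by minute 110); staining (must start by minute 140). The earliest of those limits is minute 110, so lysis must start by 110 − 60 = minute 50.
Nothing follows data upload; the deadline of minute 152 is its only limit. It must start by 152 − 23 = minute 129.
For sample prep: lysis (must start by minute 50); the centrifuge run (must start by minute 110, minus 5-minute gap → minute 105); wash step (must start by minute 125); data upload (must start by minute 129). The most restrictive is minute 50; with a 15-minute duration, sample prep must start by minute 35.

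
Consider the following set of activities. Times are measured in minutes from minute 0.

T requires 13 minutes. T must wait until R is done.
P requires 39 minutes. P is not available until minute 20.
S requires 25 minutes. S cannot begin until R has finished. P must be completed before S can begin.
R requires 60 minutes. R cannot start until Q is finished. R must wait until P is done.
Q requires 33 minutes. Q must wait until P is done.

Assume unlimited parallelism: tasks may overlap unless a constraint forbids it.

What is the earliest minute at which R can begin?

92

P cannot begin until its own release at minute 20. It runs from minute 20 to 20 + 39 = minute 59.
Q cannot begin until P (finishes minute 59). It runs from minute 59 to 59 + 33 = minute 92.
R waits on Q (finishes minute 92); P (finishes minute 59). The latest of these is minute 92, which is the earliest R can start.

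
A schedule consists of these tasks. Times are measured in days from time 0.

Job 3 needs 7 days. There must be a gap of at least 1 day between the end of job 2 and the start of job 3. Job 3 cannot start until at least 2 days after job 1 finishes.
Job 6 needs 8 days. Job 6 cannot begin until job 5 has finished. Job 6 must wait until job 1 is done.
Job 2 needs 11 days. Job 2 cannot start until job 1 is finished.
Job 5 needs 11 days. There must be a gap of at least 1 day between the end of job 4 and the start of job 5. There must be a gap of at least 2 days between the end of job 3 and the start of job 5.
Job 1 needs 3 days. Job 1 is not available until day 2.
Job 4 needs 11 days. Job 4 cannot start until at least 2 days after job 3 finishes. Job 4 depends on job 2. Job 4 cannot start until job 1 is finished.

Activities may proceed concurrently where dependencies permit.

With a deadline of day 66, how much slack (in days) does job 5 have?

After its own release at day 2, job 1 can start at day 2 and finishes at day 5.
Job 2 cannot begin until job 1 (finishes day 5). It runs from day 5 to 5 + 11 = day 16.
For job 3: job 2 (finishes day 16, plus 1-day gap → day 17); job 1 (finishes day 5, plus 2-day gap → day 7). Taking the maximum gives a start of day 17, and it finishes at 17 + 7 = day 24.
Job 4 cannot start until job 3 (finishes day 24, plus 2-day gap → day 26); job 2 (finishes day 16); job 1 (finishes day 5). The controlling bound is day 26, so job 4 finishes at 26 + 11 = day 37.
Job 5 cannot start until job 4 (finishes day 37, plus 1-day gap → day 38); job 3 (finishes day 24, plus 2-day gap → day 26). The controlling bound is day 38, so job 5 finishes at 38 + 11 = day 49.

Working backward from the deadline:
Job 6 has no dependents, so it just needs to finish by day 66. Starting by 66 − 8 = day 58 achieves that.
Job 5 feeds into job 6 (must start by day 58); so job 5 must finish by day 58 and therefore start by day 47.
So job 5 can start as early as day 38 and as late as day 47, giving 47 − 38 = 9 days of slack.

9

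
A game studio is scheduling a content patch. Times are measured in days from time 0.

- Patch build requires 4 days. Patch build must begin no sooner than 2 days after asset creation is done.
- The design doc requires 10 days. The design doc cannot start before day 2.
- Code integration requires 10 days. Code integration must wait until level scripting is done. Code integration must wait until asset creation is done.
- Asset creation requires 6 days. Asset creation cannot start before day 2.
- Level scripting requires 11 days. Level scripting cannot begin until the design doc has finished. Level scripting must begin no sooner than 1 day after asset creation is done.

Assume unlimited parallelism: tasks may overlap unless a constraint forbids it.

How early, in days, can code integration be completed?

33

After its own release at day 2, asset creation can start at day 2 and finishes at day 8.
After its own release at day 2, the design doc can start at day 2 and finishes at day 12.
Level scripting needs all of the design doc (finishes day 12); asset creation (finishes day 8, plus 1-day gap → day 9). That puts its earliest start at day 12; it finishes at 12 + 11 = day 23.
For code integration: level scripting (finishes day 23); asset creation (finishes day 8). Taking the maximum gives a start of day 23, and it finishes at 23 + 10 = day 33.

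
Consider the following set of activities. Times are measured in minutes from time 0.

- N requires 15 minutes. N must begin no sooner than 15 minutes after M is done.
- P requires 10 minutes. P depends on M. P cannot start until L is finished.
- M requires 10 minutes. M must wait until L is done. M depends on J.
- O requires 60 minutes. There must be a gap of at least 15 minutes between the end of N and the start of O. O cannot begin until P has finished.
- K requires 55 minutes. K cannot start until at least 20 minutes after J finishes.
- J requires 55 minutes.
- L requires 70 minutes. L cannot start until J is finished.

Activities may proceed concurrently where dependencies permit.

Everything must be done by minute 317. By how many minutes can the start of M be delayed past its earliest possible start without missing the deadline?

J can start immediately at minute 0; it finishes at minute 55.
After J (finishes minute 55), L can start at minute 55 and finishes at minute 125.
M cannot start until L (finishes minute 125); J (finishes minute 55). The controlling bound is minute 125, so M finishes at 125 + 10 = minute 135.

Working backward from the deadline:
O must finish by minute 317; it takes 60 minutes, so it must start by 317 − 60 = minute 257.
Since O (must start by minute 257, minus 15-minute gap → minute 242) depends on it, N must finish by minute 242. Backing off its 15-minute duration gives a latest start of minute 227.
P feeds into O (must start by minute 257); so P must finish by minute 257 and therefore start by minute 247.
For M: N (must start by minute 227, minus 15-minute gap → minute 212); P (must start by minute 247). The most restrictive is minute 212; with a 10-minute duration, M must start by minute 202.
So M can start as early as minute 125 and as late as minute 202, giving 202 − 125 = 77 minutes of slack.

77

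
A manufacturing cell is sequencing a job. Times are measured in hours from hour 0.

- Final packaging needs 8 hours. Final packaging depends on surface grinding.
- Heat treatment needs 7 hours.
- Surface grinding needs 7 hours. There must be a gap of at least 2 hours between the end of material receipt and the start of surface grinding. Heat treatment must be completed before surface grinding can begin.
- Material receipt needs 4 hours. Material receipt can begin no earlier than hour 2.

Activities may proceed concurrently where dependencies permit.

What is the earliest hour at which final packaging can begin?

Heat treatment has no prerequisites, so it starts at hour 0 and finishes at hour 7.
After its own release at hour 2, material receipt can start at hour 2 and finishes at hour 6.
Surface grinding has to wait for material receipt (finishes hour 6, plus 2-hour gap → hour 8); heat treatment (finishes hour 7). The latest of these is hour 8, so surface grinding runs hour 8 to 8 + 7 = hour 15.
Final packaging waits on surface grinding (finishes hour 15), so the earliest it can start is hour 15.

15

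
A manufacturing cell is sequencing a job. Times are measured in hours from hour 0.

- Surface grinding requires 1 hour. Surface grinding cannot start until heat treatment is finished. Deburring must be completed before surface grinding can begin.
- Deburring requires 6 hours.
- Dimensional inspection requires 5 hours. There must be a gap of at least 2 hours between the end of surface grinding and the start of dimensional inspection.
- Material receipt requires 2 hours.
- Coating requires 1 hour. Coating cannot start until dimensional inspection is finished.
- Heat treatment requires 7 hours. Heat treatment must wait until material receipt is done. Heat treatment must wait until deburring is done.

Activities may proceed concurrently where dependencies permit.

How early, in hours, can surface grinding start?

Nothing blocks deburring, so it runs from hour 0 to hour 6.
Material receipt can start immediately at hour 0; it finishes at hour 2.
For heat treatment: material receipt (finishes hour 2); deburring (finishes hour 6). Taking the maximum gives a start of hour 6, and it finishes at 6 + 7 = hour 13.
Surface grinding waits on heat treatment (finishes hour 13); deburring (finishes hour 6). The latest of these is hour 13, which is the earliest surface grinding can start.

13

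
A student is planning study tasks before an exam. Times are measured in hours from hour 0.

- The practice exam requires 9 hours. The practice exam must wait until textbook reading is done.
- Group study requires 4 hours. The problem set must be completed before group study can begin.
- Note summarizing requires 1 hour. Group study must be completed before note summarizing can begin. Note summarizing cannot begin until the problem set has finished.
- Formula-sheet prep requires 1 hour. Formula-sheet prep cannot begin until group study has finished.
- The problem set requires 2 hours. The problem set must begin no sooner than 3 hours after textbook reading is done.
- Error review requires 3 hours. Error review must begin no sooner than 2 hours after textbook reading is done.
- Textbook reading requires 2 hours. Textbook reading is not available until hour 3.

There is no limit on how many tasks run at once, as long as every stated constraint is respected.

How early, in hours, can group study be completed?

Textbook reading cannot begin until its own release at hour 3. It runs from hour 3 to 3 + 2 = hour 5.
After textbook reading (finishes hour 5, plus 3-hour gap → hour 8), the problem set can start at hour 8 and finishes at hour 10.
After the problem set (finishes hour 10), group study can start at hour 10 and finishes at hour 14.

14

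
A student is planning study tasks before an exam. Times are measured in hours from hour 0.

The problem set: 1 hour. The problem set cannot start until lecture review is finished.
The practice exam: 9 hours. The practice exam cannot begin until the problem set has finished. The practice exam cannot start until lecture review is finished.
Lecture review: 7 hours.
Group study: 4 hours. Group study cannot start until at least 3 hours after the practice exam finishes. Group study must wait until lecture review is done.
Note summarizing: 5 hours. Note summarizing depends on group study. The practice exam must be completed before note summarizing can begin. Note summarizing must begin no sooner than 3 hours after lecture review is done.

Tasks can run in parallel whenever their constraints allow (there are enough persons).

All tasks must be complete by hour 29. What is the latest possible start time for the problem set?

7

Note summarizing must finish by hour 29; it takes 5 hours, so it must start by 29 − 5 = hour 24.
Group study must finish before note summarizing (must start by hour 24). With a 4-hour duration, group study must start by 24 − 4 = hour 20.
The practice exam has several dependents: group study (must start by hour 20, minus 3-hour gap → hour 17); note summarizing (must start by hour 24). The earliest of those limits is hour 17, so the practice exam must start by 17 − 9 = hour 8.
The problem set feeds into the practice exam (must start by hour 8); so the problem set must finish by hour 8 and therefore start by hour 7.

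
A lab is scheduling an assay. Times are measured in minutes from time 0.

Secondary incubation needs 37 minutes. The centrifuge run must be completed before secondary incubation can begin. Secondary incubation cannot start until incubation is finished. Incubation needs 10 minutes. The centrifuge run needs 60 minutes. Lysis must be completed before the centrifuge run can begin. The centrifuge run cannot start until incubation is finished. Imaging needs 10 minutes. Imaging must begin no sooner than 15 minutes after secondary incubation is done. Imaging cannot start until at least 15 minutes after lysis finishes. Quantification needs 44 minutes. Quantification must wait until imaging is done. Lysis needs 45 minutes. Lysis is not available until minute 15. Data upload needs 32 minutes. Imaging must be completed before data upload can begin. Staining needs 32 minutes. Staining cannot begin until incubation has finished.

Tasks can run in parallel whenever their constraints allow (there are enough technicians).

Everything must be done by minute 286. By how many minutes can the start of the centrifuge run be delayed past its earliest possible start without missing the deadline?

Nothing blocks incubation, so it runs from minute 0 to minute 10.
After its own release at minute 15, lysis can start at minute 15 and finishes at minute 60.
The centrifuge run cannot start until lysis (finishes minute 60); incubation (finishes minute 10). The controlling bound is minute 60, so the centrifuge run finishes at 60 + 60 = minute 120.

Working backward from the deadline:
To finish by minute 286, quantification (duration 44) must start no later than minute 242.
Nothing follows data upload; the deadline of minute 286 is its only limit. It must start by 286 − 32 = minute 254.
Imaging feeds quantification (must start by minute 242); data upload (must start by minute 254). Taking the minimum, imaging must finish by minute 242 and start by 242 − 10 = minute 232.
Since imaging (must start by minute 232, minus 15-minute gap → minute 217) depends on it, secondary incubation must finish by minute 217. Backing off its 37-minute duration gives a latest start of minute 180.
Since secondary incubation (must start by minute 180) depends on it, the centrifuge run must finish by minute 180. Backing off its 60-minute duration gives a latest start of minute 120.
So the centrifuge run can start as early as minute 60 and as late as minute 120, giving 120 − 60 = 60 minutes of slack.

60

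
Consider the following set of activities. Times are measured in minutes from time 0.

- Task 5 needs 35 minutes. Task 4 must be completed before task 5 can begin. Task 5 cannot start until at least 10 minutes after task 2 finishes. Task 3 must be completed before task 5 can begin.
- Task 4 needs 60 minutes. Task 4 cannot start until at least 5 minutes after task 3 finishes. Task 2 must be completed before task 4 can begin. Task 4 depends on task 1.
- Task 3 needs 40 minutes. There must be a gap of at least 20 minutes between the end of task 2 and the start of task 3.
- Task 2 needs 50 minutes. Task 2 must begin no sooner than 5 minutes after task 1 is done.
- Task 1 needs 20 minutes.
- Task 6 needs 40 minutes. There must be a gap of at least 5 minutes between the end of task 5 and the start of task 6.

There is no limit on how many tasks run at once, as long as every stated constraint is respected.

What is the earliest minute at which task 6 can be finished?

280

Task 1 has no prerequisites, so it starts at minute 0 and finishes at minute 20.
Task 2 waits on task 1 (finishes minute 20, plus 5-minute gap → minute 25), so it starts at minute 25 and finishes at 25 + 50 = minute 75.
After task 2 (finishes minute 75, plus 20-minute gap → minute 95), task 3 can start at minute 95 and finishes at minute 135.
Task 4 has to wait for task 3 (finishes minute 135, plus 5-minute gap → minute 140); task 2 (finishes minute 75); task 1 (finishes minute 20). The latest of these is minute 140, so task 4 runs minute 140 to 140 + 60 = minute 200.
For task 5: task 4 (finishes minute 200); task 2 (finishes minute 75, plus 10-minute gap → minute 85); task 3 (finishes minute 135). Taking the maximum gives a start of minute 200, and it finishes at 200 + 35 = minute 235.
After task 5 (finishes minute 235, plus 5-minute gap → minute 240), task 6 can start at minute 240 and finishes at minute 280.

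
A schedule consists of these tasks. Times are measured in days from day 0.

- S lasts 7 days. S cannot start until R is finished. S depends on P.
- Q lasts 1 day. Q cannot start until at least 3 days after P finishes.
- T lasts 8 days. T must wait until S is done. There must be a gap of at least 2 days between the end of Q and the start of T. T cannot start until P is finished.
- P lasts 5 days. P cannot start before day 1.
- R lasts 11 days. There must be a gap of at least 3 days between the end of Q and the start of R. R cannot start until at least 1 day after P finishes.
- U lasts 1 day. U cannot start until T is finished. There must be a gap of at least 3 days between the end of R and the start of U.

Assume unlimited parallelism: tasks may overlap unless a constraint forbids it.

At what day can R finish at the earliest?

After its own release at day 1, P can start at day 1 and finishes at day 6.
After P (finishes day 6, plus 3-day gap → day 9), Q can start at day 9 and finishes at day 10.
R needs all of Q (finishes day 10, plus 3-day gap → day 13); P (finishes day 6, plus 1-day gap → day 7). That puts its earliest start at day 13; it finishes at 13 + 11 = day 24.

24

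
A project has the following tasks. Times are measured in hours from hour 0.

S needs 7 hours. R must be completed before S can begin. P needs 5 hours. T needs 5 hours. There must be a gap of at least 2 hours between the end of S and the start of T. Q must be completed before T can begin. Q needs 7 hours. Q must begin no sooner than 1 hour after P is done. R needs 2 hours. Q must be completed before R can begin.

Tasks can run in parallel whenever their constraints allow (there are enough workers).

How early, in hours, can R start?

P can start immediately at hour 0; it finishes at hour 5.
Q cannot begin until P (finishes hour 5, plus 1-hour gap → hour 6). It runs from hour 6 to 6 + 7 = hour 13.
R waits on Q (finishes hour 13), so the earliest it can start is hour 13.

13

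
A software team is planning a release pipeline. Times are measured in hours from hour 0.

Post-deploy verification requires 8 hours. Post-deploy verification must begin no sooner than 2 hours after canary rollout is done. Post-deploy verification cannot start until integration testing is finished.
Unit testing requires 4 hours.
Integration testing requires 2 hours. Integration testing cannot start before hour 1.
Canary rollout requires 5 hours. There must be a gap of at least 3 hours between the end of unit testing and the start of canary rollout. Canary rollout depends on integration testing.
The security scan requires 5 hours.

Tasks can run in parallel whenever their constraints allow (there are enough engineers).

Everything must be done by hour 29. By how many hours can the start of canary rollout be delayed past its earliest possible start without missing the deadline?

7

Integration testing waits on its own release at hour 1, so it starts at hour 1 and finishes at 1 + 2 = hour 3.
Nothing blocks unit testing, so it runs from hour 0 to hour 4.
Canary rollout cannot start until unit testing (finishes hour 4, plus 3-hour gap → hour 7); integration testing (finishes hour 3). The controlling bound is hour 7, so canary rollout finishes at 7 + 5 = hour 12.

Working backward from the deadline:
Post-deploy verification has no dependents, so it just needs to finish by hour 29. Starting by 29 − 8 = hour 21 achieves that.
Canary rollout feeds into post-deploy verification (must start by hour 21, minus 2-hour gap → hour 19); so canary rollout must finish by hour 19 and therefore start by hour 14.
So canary rollout can start as early as hour 7 and as late as hour 14, giving 14 − 7 = 7 hours of slack.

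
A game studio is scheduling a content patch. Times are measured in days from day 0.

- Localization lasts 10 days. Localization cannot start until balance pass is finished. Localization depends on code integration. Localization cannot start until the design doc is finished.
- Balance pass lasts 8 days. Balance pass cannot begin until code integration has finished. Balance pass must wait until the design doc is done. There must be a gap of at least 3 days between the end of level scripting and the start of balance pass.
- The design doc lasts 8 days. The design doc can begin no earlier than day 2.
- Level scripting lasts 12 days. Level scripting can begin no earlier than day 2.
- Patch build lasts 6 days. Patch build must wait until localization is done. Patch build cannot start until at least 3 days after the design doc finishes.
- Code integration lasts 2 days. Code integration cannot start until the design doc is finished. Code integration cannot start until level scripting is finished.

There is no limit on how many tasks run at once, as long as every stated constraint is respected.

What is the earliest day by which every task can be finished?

41

Level scripting waits on its own release at day 2, so it starts at day 2 and finishes at 2 + 12 = day 14.
After its own release at day 2, the design doc can start at day 2 and finishes at day 10.
Code integration has to wait for the design doc (finishes day 10); level scripting (finishes day 14). The latest of these is day 14, so code integration runs day 14 to 14 + 2 = day 16.
Balance pass cannot start until code integration (finishes day 16); the design doc (finishes day 10); level scripting (finishes day 14, plus 3-day gap → day 17). The controlling bound is day 17, so balance pass finishes at 17 + 8 = day 25.
Localization needs all of balance pass (finishes day 25); code integration (finishes day 16); the design doc (finishes day 10). That puts its earliest start at day 25; it finishes at 25 + 10 = day 35.
Patch build cannot start until localization (finishes day 35); the design doc (finishes day 10, plus 3-day gap → day 13). The controlling bound is day 35, so patch build finishes at 35 + 6 = day 41.
All tasks are finished once the last one completes. Finish times: The design doc at 10, Level scripting at 14, Code integration at 16, Balance pass at 25, Localization at 35, Patch build at 41. The latest is day 41.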